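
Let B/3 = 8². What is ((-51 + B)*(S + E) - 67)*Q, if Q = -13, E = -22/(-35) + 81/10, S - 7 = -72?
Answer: 7281157/70 ≈ 1.0402e+5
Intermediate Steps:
B = 192 (B = 3*8² = 3*64 = 192)
S = -65 (S = 7 - 72 = -65)
E = 611/70 (E = -22*(-1/35) + 81*(⅒) = 22/35 + 81/10 = 611/70 ≈ 8.7286)
((-51 + B)*(S + E) - 67)*Q = ((-51 + 192)*(-65 + 611/70) - 67)*(-13) = (141*(-3939/70) - 67)*(-13) = (-555399/70 - 67)*(-13) = -560089/70*(-13) = 7281157/70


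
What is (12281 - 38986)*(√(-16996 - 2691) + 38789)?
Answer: -1035860245 - 26705*I*√19687 ≈ -1.0359e+9 - 3.747e+6*I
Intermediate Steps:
(12281 - 38986)*(√(-16996 - 2691) + 38789) = -26705*(√(-19687) + 38789) = -26705*(I*√19687 + 38789) = -26705*(38789 + I*√19687) = -1035860245 - 26705*I*√19687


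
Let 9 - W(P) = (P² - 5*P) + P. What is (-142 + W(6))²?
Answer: 21025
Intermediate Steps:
W(P) = 9 - P² + 4*P (W(P) = 9 - ((P² - 5*P) + P) = 9 - (P² - 4*P) = 9 + (-P² + 4*P) = 9 - P² + 4*P)
(-142 + W(6))² = (-142 + (9 - 1*6² + 4*6))² = (-142 + (9 - 1*36 + 24))² = (-142 + (9 - 36 + 24))² = (-142 - 3)² = (-145)² = 21025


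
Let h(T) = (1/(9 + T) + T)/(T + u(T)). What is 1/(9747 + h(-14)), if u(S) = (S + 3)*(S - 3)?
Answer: 865/8431084 ≈ 0.00010260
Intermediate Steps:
u(S) = (-3 + S)*(3 + S) (u(S) = (3 + S)*(-3 + S) = (-3 + S)*(3 + S))
h(T) = (T + 1/(9 + T))/(-9 + T + T²) (h(T) = (1/(9 + T) + T)/(T + (-9 + T²)) = (T + 1/(9 + T))/(-9 + T + T²))
1/(9747 + h(-14)) = 1/(9747 + (1 + (-14)² + 9*(-14))/(-81 + (-14)³ + 10*(-14)²)) = 1/(9747 + (1 + 196 - 126)/(-81 - 2744 + 10*196)) = 1/(9747 + 71/(-81 - 2744 + 1960)) = 1/(9747 + 71/(-865)) = 1/(9747 - 1/865*71) = 1/(9747 - 71/865) = 1/(8431084/865) = 865/8431084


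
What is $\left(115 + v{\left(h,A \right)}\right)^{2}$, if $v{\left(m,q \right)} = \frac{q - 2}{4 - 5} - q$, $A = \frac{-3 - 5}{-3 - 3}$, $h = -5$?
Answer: $\frac{117649}{9} \approx 13072.0$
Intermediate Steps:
$A = \frac{4}{3}$ ($A = - \frac{8}{-6} = \left(-8\right) \left(- \frac{1}{6}\right) = \frac{4}{3} \approx 1.3333$)
$v{\left(m,q \right)} = 2 - 2 q$ ($v{\left(m,q \right)} = \frac{-2 + q}{-1} - q = \left(-2 + q\right) \left(-1\right) - q = \left(2 - q\right) - q = 2 - 2 q$)
$\left(115 + v{\left(h,A \right)}\right)^{2} = \left(115 + \left(2 - \frac{8}{3}\right)\right)^{2} = \left(115 - \frac{2}{3}\right)^{2} = \left(\frac{343}{3}\right)^{2} = \frac{117649}{9}$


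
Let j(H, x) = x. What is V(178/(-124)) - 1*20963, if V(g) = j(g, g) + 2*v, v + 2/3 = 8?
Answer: -3896657/186 ≈ -20950.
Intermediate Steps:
v = 22/3 (v = -⅔ + 8 = 22/3 ≈ 7.3333)
V(g) = 44/3 + g (V(g) = g + 2*(22/3) = g + 44/3 = 44/3 + g)
V(178/(-124)) - 1*20963 = (44/3 + 178/(-124)) - 1*20963 = (44/3 + 178*(-1/124)) - 20963 = (44/3 - 89/62) - 20963 = 2461/186 - 20963 = -3896657/186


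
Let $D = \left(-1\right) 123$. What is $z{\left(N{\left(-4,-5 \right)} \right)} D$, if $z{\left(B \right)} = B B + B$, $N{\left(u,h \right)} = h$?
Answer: $-2460$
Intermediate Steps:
$z{\left(B \right)} = B + B^{2}$ ($z{\left(B \right)} = B^{2} + B = B + B^{2}$)
$D = -123$
$z{\left(N{\left(-4,-5 \right)} \right)} D = - 5 \left(1 - 5\right) \left(-123\right) = \left(-5\right) \left(-4\right) \left(-123\right) = 20 \left(-123\right) = -2460$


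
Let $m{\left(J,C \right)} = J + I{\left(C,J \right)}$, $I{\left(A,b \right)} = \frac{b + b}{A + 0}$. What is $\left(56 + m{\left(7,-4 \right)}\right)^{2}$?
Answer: $\frac{14161}{4} \approx 3540.3$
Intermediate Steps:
$I{\left(A,b \right)} = \frac{2 b}{A}$
$m{\left(J,C \right)} = J + \frac{2 J}{C}$
$\left(56 + m{\left(7,-4 \right)}\right)^{2} = \left(56 + \frac{7 \left(2 - 4\right)}{-4}\right)^{2} = \left(56 + 7 \left(- \frac{1}{4}\right) \left(-2\right)\right)^{2} = \left(56 + \frac{7}{2}\right)^{2} = \left(\frac{119}{2}\right)^{2} = \frac{14161}{4}$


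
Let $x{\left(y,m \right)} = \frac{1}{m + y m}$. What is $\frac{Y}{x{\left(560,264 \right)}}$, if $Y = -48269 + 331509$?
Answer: $41948976960$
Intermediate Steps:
$x{\left(y,m \right)} = \frac{1}{m + m y}$
$Y = 283240$
$\frac{Y}{x{\left(560,264 \right)}} = \frac{283240}{\frac{1}{264} \frac{1}{1 + 560}} = \frac{283240}{\frac{1}{264} \cdot \frac{1}{561}} = 283240 \frac{1}{\frac{1}{148104}} = 283240 \cdot 148104 = 41948976960$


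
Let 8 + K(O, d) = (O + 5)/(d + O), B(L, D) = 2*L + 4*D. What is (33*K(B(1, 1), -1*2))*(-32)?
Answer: 5544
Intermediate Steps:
K(O, d) = -8 + (5 + O)/(O + d) (K(O, d) = -8 + (O + 5)/(d + O) = -8 + (5 + O)/(O + d))
(33*K(B(1, 1), -1*2))*(-32) = (33*((5 - (-8)*2 - 7*(2*1 + 4*1))/((2*1 + 4*1) - 1*2)))*(-32) = (33*((5 - 8*(-2) - 7*(2 + 4))/((2 + 4) - 2)))*(-32) = (33*((5 + 16 - 7*6)/(6 - 2)))*(-32) = (33*((5 + 16 - 42)/4))*(-32) = (33*((¼)*(-21)))*(-32) = (33*(-21/4))*(-32) = -693/4*(-32) = 5544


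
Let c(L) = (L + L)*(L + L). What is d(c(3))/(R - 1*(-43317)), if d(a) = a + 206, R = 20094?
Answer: 242/63411 ≈ 0.0038164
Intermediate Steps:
c(L) = 4*L² (c(L) = (2*L)*(2*L) = 4*L²)
d(a) = 206 + a
d(c(3))/(R - 1*(-43317)) = (206 + 4*3²)/(20094 - 1*(-43317)) = (206 + 4*9)/(20094 + 43317) = (206 + 36)/63411 = 242*(1/63411) = 242/63411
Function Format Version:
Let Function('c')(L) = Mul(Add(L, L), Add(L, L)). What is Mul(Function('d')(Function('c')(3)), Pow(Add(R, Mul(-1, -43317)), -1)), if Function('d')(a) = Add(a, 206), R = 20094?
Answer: Rational(242, 63411) ≈ 0.0038164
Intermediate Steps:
Function('c')(L) = Mul(4, Pow(L, 2)) (Function('c')(L) = Mul(Mul(2, L), Mul(2, L)) = Mul(4, Pow(L, 2)))
Function('d')(a) = Add(206, a)
Mul(Function('d')(Function('c')(3)), Pow(Add(R, Mul(-1, -43317)), -1)) = Mul(Add(206, Mul(4, Pow(3, 2))), Pow(Add(20094, Mul(-1, -43317)), -1)) = Mul(Add(206, Mul(4, 9)), Pow(Add(20094, 43317), -1)) = Mul(Add(206, 36), Pow(63411, -1)) = Mul(242, Rational(1, 63411)) = Rational(242, 63411)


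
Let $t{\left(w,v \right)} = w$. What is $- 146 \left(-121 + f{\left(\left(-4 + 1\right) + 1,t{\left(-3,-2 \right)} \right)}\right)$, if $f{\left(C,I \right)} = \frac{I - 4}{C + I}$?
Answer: $\frac{87308}{5} \approx 17462.0$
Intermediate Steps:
$f{\left(C,I \right)} = \frac{-4 + I}{C + I}$
$- 146 \left(-121 + f{\left(\left(-4 + 1\right) + 1,t{\left(-3,-2 \right)} \right)}\right) = - 146 \left(-121 + \frac{-4 - 3}{\left(\left(-4 + 1\right) + 1\right) - 3}\right) = - 146 \left(-121 + \frac{1}{\left(-3 + 1\right) - 3} \left(-7\right)\right) = - 146 \left(-121 + \frac{1}{-2 - 3} \left(-7\right)\right) = - 146 \left(-121 + \frac{1}{-5} \left(-7\right)\right) = - 146 \left(-121 - - \frac{7}{5}\right) = - 146 \left(-121 + \frac{7}{5}\right) = \left(-146\right) \left(- \frac{598}{5}\right) = \frac{87308}{5}$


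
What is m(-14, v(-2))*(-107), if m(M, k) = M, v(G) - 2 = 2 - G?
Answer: 1498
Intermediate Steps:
v(G) = 4 - G (v(G) = 2 + (2 - G) = 4 - G)
m(-14, v(-2))*(-107) = -14*(-107) = 1498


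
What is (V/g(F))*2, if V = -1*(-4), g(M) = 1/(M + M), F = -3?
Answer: -48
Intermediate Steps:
g(M) = 1/(2*M)
V = 4
(V/g(F))*2 = (4/(((½)/(-3))))*2 = (4/(((½)*(-⅓))))*2 = (4/(-⅙))*2 = (4*(-6))*2 = -24*2 = -48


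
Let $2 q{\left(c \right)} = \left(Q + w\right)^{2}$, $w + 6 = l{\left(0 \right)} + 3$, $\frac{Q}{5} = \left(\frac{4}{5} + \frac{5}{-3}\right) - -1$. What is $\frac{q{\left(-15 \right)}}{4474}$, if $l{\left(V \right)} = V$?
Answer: $\frac{49}{80532} \approx 0.00060845$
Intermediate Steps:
$Q = \frac{2}{3}$ ($Q = 5 \left(\left(\frac{4}{5} + \frac{5}{-3}\right) - -1\right) = 5 \left(\left(4 \cdot \frac{1}{5} + 5 \left(- \frac{1}{3}\right)\right) + 1\right) = 5 \left(\left(\frac{4}{5} - \frac{5}{3}\right) + 1\right) = 5 \left(- \frac{13}{15} + 1\right) = 5 \cdot \frac{2}{15} = \frac{2}{3} \approx 0.66667$)
$w = -3$ ($w = -6 + \left(0 + 3\right) = -6 + 3 = -3$)
$q{\left(c \right)} = \frac{49}{18}$ ($q{\left(c \right)} = \frac{\left(\frac{2}{3} - 3\right)^{2}}{2} = \frac{\left(- \frac{7}{3}\right)^{2}}{2} = \frac{1}{2} \cdot \frac{49}{9} = \frac{49}{18}$)
$\frac{q{\left(-15 \right)}}{4474} = \frac{49}{18 \cdot 4474} = \frac{49}{18} \cdot \frac{1}{4474} = \frac{49}{80532}$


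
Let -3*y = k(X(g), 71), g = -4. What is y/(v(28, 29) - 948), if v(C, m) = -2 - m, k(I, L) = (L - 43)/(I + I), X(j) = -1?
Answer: -14/2937 ≈ -0.0047668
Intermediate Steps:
k(I, L) = (-43 + L)/(2*I) (k(I, L) = (-43 + L)/((2*I)) = (-43 + L)*(1/(2*I)) = (-43 + L)/(2*I))
y = 14/3 (y = -(-43 + 71)/(6*(-1)) = -(-1)*28/6 = -⅓*(-14) = 14/3 ≈ 4.6667)
y/(v(28, 29) - 948) = (14/3)/((-2 - 1*29) - 948) = (14/3)/((-2 - 29) - 948) = (14/3)/(-31 - 948) = (14/3)/(-979) = -1/979*14/3 = -14/2937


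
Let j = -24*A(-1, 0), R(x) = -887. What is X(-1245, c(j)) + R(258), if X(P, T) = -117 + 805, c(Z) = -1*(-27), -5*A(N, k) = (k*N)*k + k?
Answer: -199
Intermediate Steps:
A(N, k) = -k/5 - N*k²/5 (A(N, k) = -((k*N)*k + k)/5 = -((N*k)*k + k)/5 = -(N*k² + k)/5 = -(k + N*k²)/5 = -k/5 - N*k²/5)
j = 0 (j = -(-24)*0*(1 - 1*0)/5 = -(-24)*0*(1 + 0)/5 = -(-24)*0/5 = -24*0 = 0)
c(Z) = 27
X(P, T) = 688
X(-1245, c(j)) + R(258) = 688 - 887 = -199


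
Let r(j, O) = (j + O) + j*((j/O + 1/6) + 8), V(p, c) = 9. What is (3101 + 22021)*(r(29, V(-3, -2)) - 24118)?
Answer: -1789921565/3 ≈ -5.9664e+8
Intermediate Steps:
r(j, O) = O + j + j*(49/6 + j/O) (r(j, O) = (O + j) + j*((j/O + 1*(⅙)) + 8) = (O + j) + j*((j/O + ⅙) + 8) = (O + j) + j*((⅙ + j/O) + 8) = (O + j) + j*(49/6 + j/O) = O + j + j*(49/6 + j/O))
(3101 + 22021)*(r(29, V(-3, -2)) - 24118) = (3101 + 22021)*((9 + (55/6)*29 + 29²/9) - 24118) = 25122*((9 + 1595/6 + (⅑)*841) - 24118) = 25122*((9 + 1595/6 + 841/9) - 24118) = 25122*(6629/18 - 24118) = 25122*(-427495/18) = -1789921565/3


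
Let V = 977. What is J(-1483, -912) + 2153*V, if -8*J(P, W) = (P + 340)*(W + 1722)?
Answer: 8876839/4 ≈ 2.2192e+6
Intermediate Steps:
J(P, W) = -(340 + P)*(1722 + W)/8 (J(P, W) = -(P + 340)*(W + 1722)/8 = -(340 + P)*(1722 + W)/8)
J(-1483, -912) + 2153*V = (-73185 - 861/4*(-1483) - 85/2*(-912) - ⅛*(-1483)*(-912)) + 2153*977 = (-73185 + 1276863/4 + 38760 - 169062) + 2103481 = 462915/4 + 2103481 = 8876839/4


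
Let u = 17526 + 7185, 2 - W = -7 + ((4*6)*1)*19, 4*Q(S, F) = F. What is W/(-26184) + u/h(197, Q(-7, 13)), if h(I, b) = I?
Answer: 215706961/1719416 ≈ 125.45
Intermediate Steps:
Q(S, F) = F/4
W = -447 (W = 2 - (-7 + ((4*6)*1)*19) = 2 - (-7 + (24*1)*19) = 2 - (-7 + 24*19) = 2 - (-7 + 456) = 2 - 1*449 = 2 - 449 = -447)
u = 24711
W/(-26184) + u/h(197, Q(-7, 13)) = -447/(-26184) + 24711/197 = -447*(-1/26184) + 24711*(1/197) = 149/8728 + 24711/197 = 215706961/1719416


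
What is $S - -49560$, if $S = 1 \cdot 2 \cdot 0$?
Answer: $49560$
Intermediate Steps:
$S = 0$ ($S = 2 \cdot 0 = 0$)
$S - -49560 = 0 - -49560 = 0 + 49560 = 49560$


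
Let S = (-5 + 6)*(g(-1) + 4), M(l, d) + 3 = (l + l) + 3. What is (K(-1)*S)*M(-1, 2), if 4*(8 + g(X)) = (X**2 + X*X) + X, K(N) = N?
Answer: -15/2 ≈ -7.5000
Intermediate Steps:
M(l, d) = 2*l (M(l, d) = -3 + ((l + l) + 3) = -3 + (2*l + 3) = -3 + (3 + 2*l) = 2*l)
g(X) = -8 + X**2/2 + X/4 (g(X) = -8 + ((X**2 + X*X) + X)/4 = -8 + ((X**2 + X**2) + X)/4 = -8 + (2*X**2 + X)/4 = -8 + (X + 2*X**2)/4 = -8 + (X**2/2 + X/4) = -8 + X**2/2 + X/4)
S = -15/4 (S = (-5 + 6)*((-8 + (1/2)*(-1)**2 + (1/4)*(-1)) + 4) = 1*((-8 + (1/2)*1 - 1/4) + 4) = 1*((-8 + 1/2 - 1/4) + 4) = 1*(-31/4 + 4) = 1*(-15/4) = -15/4 ≈ -3.7500)
(K(-1)*S)*M(-1, 2) = (-1*(-15/4))*(2*(-1)) = (15/4)*(-2) = -15/2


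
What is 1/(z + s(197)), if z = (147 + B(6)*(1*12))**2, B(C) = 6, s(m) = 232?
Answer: 1/48193 ≈ 2.0750e-5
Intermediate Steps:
z = 47961 (z = (147 + 6*(1*12))**2 = (147 + 6*12)**2 = (147 + 72)**2 = 219**2 = 47961)
1/(z + s(197)) = 1/(47961 + 232) = 1/48193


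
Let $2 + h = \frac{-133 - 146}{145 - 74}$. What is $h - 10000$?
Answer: $- \frac{710421}{71} \approx -10006.0$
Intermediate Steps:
$h = - \frac{421}{71}$ ($h = -2 + \frac{-133 - 146}{145 - 74} = -2 - \frac{279}{145 - 74} = -2 - \frac{279}{71} = - \frac{421}{71} \approx -5.9296$)
$h - 10000 = - \frac{421}{71} - 10000 = - \frac{710421}{71}$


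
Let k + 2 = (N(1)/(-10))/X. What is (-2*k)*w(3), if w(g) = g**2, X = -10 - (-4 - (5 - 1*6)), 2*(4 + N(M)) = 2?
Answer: 1287/35 ≈ 36.771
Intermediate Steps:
N(M) = -3 (N(M) = -4 + (1/2)*2 = -4 + 1 = -3)
X = -7 (X = -10 - (-4 - (5 - 6)) = -10 - (-4 - 1*(-1)) = -10 - (-4 + 1) = -10 - 1*(-3) = -10 + 3 = -7)
k = -143/70 (k = -2 - 3/(-10)/(-7) = -2 - 3*(-1/10)*(-1/7) = -2 + (3/10)*(-1/7) = -2 - 3/70 = -143/70 ≈ -2.0429)
(-2*k)*w(3) = -2*(-143/70)*3**2 = (143/35)*9 = 1287/35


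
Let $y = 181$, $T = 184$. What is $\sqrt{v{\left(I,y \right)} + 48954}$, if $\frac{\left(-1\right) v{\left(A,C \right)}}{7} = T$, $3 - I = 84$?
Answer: $\sqrt{47666} \approx 218.33$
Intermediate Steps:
$I = -81$ ($I = 3 - 84 = -81$)
$v{\left(A,C \right)} = -1288$ ($v{\left(A,C \right)} = \left(-7\right) 184 = -1288$)
$\sqrt{v{\left(I,y \right)} + 48954} = \sqrt{-1288 + 48954} = \sqrt{47666}$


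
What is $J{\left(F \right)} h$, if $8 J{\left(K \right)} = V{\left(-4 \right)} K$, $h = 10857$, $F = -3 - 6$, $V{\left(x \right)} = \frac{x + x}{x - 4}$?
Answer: $- \frac{97713}{8} \approx -12214.0$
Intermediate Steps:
$V{\left(x \right)} = \frac{2 x}{-4 + x}$
$F = -9$ ($F = -3 - 6 = -9$)
$J{\left(K \right)} = \frac{K}{8}$ ($J{\left(K \right)} = \frac{2 \left(-4\right) \frac{1}{-4 - 4} K}{8} = \frac{2 \left(-4\right) \frac{1}{-8} K}{8} = \frac{2 \left(-4\right) \left(- \frac{1}{8}\right) K}{8} = \frac{1 K}{8} = \frac{K}{8}$)
$J{\left(F \right)} h = \frac{1}{8} \left(-9\right) 10857 = \left(- \frac{9}{8}\right) 10857 = - \frac{97713}{8}$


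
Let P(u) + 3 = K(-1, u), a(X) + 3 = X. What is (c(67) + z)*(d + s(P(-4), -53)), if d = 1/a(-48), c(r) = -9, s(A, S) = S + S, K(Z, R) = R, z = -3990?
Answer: 7207531/17 ≈ 4.2397e+5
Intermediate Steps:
a(X) = -3 + X
P(u) = -3 + u
s(A, S) = 2*S
d = -1/51 (d = 1/(-3 - 48) = 1/(-51) = -1/51 ≈ -0.019608)
(c(67) + z)*(d + s(P(-4), -53)) = (-9 - 3990)*(-1/51 + 2*(-53)) = -3999*(-1/51 - 106) = -3999*(-5407/51) = 7207531/17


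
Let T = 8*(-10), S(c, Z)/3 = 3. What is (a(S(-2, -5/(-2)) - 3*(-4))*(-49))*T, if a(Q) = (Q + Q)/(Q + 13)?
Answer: 82320/17 ≈ 4842.4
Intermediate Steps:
S(c, Z) = 9 (S(c, Z) = 3*3 = 9)
T = -80
a(Q) = 2*Q/(13 + Q) (a(Q) = (2*Q)/(13 + Q) = 2*Q/(13 + Q))
(a(S(-2, -5/(-2)) - 3*(-4))*(-49))*T = ((2*(9 - 3*(-4))/(13 + (9 - 3*(-4))))*(-49))*(-80) = ((2*(9 + 12)/(13 + (9 + 12)))*(-49))*(-80) = ((2*21/(13 + 21))*(-49))*(-80) = ((2*21/34)*(-49))*(-80) = ((2*21*(1/34))*(-49))*(-80) = ((21/17)*(-49))*(-80) = -1029/17*(-80) = 82320/17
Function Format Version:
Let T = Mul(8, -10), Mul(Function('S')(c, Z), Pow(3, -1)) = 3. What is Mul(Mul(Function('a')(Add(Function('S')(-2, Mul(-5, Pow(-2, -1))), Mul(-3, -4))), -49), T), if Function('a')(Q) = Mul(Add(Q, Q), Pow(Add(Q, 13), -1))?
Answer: Rational(82320, 17) ≈ 4842.4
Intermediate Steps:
Function('S')(c, Z) = 9 (Function('S')(c, Z) = Mul(3, 3) = 9)
T = -80
Function('a')(Q) = Mul(2, Q, Pow(Add(13, Q), -1)) (Function('a')(Q) = Mul(Mul(2, Q), Pow(Add(13, Q), -1)) = Mul(2, Q, Pow(Add(13, Q), -1)))
Mul(Mul(Function('a')(Add(Function('S')(-2, Mul(-5, Pow(-2, -1))), Mul(-3, -4))), -49), T) = Mul(Mul(Mul(2, Add(9, Mul(-3, -4)), Pow(Add(13, Add(9, Mul(-3, -4))), -1)), -49), -80) = Mul(Mul(Mul(2, Add(9, 12), Pow(Add(13, Add(9, 12)), -1)), -49), -80) = Mul(Mul(Mul(2, 21, Pow(Add(13, 21), -1)), -49), -80) = Mul(Mul(Mul(2, 21, Pow(34, -1)), -49), -80) = Mul(Mul(Mul(2, 21, Rational(1, 34)), -49), -80) = Mul(Mul(Rational(21, 17), -49), -80) = Mul(Rational(-1029, 17), -80) = Rational(82320, 17)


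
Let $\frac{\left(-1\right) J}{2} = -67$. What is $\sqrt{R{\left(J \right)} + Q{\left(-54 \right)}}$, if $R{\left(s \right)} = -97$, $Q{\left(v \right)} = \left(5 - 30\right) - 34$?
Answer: $2 i \sqrt{39} \approx 12.49 i$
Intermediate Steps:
$J = 134$ ($J = \left(-2\right) \left(-67\right) = 134$)
$Q{\left(v \right)} = -59$ ($Q{\left(v \right)} = -25 - 34 = -59$)
$\sqrt{R{\left(J \right)} + Q{\left(-54 \right)}} = \sqrt{-97 - 59} = \sqrt{-156} = 2 i \sqrt{39}$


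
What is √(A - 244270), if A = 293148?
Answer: √48878 ≈ 221.08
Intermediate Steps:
√(A - 244270) = √(293148 - 244270) = √48878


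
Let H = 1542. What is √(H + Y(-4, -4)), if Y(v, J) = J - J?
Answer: √1542 ≈ 39.268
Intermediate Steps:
Y(v, J) = 0
√(H + Y(-4, -4)) = √(1542 + 0) = √1542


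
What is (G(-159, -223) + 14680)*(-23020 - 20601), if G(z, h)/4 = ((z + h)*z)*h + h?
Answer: 2362710003468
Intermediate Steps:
G(z, h) = 4*h + 4*h*z*(h + z) (G(z, h) = 4*(((z + h)*z)*h + h) = 4*(((h + z)*z)*h + h) = 4*((z*(h + z))*h + h) = 4*(h*z*(h + z) + h) = 4*(h + h*z*(h + z)) = 4*h + 4*h*z*(h + z))
(G(-159, -223) + 14680)*(-23020 - 20601) = (4*(-223)*(1 + (-159)**2 - 223*(-159)) + 14680)*(-23020 - 20601) = (4*(-223)*(1 + 25281 + 35457) + 14680)*(-43621) = (4*(-223)*60739 + 14680)*(-43621) = (-54179188 + 14680)*(-43621) = -54164508*(-43621) = 2362710003468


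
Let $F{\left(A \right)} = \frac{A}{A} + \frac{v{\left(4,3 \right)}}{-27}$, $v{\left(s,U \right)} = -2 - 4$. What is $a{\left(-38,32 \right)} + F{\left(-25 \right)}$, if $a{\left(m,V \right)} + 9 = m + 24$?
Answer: $- \frac{196}{9} \approx -21.778$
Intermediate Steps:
$v{\left(s,U \right)} = -6$
$a{\left(m,V \right)} = 15 + m$ ($a{\left(m,V \right)} = -9 + \left(m + 24\right) = -9 + \left(24 + m\right) = 15 + m$)
$F{\left(A \right)} = \frac{11}{9}$ ($F{\left(A \right)} = \frac{A}{A} - \frac{6}{-27} = 1 - - \frac{2}{9} = 1 + \frac{2}{9} = \frac{11}{9}$)
$a{\left(-38,32 \right)} + F{\left(-25 \right)} = \left(15 - 38\right) + \frac{11}{9} = -23 + \frac{11}{9} = - \frac{196}{9}$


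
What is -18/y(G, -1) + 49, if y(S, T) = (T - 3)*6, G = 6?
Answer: 199/4 ≈ 49.750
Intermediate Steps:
y(S, T) = -18 + 6*T (y(S, T) = (-3 + T)*6 = -18 + 6*T)
-18/y(G, -1) + 49 = -18/(-18 + 6*(-1)) + 49 = -18/(-18 - 6) + 49 = -18/(-24) + 49 = -18*(-1)/24 + 49 = -2*(-3/8) + 49 = ¾ + 49 = 199/4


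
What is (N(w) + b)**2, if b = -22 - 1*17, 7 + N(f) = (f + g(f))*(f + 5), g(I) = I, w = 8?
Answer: 26244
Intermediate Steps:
N(f) = -7 + 2*f*(5 + f) (N(f) = -7 + (f + f)*(f + 5) = -7 + (2*f)*(5 + f) = -7 + 2*f*(5 + f))
b = -39 (b = -22 - 17 = -39)
(N(w) + b)**2 = ((-7 + 2*8**2 + 10*8) - 39)**2 = ((-7 + 2*64 + 80) - 39)**2 = ((-7 + 128 + 80) - 39)**2 = (201 - 39)**2 = 162**2 = 26244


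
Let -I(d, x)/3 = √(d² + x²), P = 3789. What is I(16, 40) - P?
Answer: -3789 - 24*√29 ≈ -3918.2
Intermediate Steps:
I(d, x) = -3*√(d² + x²)
I(16, 40) - P = -3*√(16² + 40²) - 1*3789 = -3*√(256 + 1600) - 3789 = -24*√29 - 3789 = -3789 - 24*√29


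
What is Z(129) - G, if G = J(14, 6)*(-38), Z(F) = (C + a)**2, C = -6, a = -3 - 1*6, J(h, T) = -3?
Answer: 111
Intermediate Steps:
a = -9 (a = -3 - 6 = -9)
Z(F) = 225 (Z(F) = (-6 - 9)**2 = (-15)**2 = 225)
G = 114 (G = -3*(-38) = 114)
Z(129) - G = 225 - 1*114 = 225 - 114 = 111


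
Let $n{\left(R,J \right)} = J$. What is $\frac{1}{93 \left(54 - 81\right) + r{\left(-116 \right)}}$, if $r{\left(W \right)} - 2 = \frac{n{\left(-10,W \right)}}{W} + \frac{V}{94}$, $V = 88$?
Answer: $- \frac{47}{117832} \approx -0.00039887$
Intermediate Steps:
$r{\left(W \right)} = \frac{185}{47}$ ($r{\left(W \right)} = 2 + \left(\frac{W}{W} + \frac{88}{94}\right) = 2 + \left(1 + 88 \cdot \frac{1}{94}\right) = 2 + \left(1 + \frac{44}{47}\right) = 2 + \frac{91}{47} = \frac{185}{47}$)
$\frac{1}{93 \left(54 - 81\right) + r{\left(-116 \right)}} = \frac{1}{93 \left(54 - 81\right) + \frac{185}{47}} = \frac{1}{93 \left(-27\right) + \frac{185}{47}} = \frac{1}{-2511 + \frac{185}{47}} = \frac{1}{- \frac{117832}{47}} = - \frac{47}{117832}$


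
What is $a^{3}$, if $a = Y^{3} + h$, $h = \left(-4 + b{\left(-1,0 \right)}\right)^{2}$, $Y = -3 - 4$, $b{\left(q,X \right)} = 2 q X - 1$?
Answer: $-32157432$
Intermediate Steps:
$b{\left(q,X \right)} = -1 + 2 X q$ ($b{\left(q,X \right)} = 2 X q - 1 = -1 + 2 X q$)
$Y = -7$ ($Y = -3 - 4 = -7$)
$h = 25$ ($h = \left(-4 - \left(1 + 0 \left(-1\right)\right)\right)^{2} = \left(-4 + \left(-1 + 0\right)\right)^{2} = \left(-4 - 1\right)^{2} = \left(-5\right)^{2} = 25$)
$a = -318$ ($a = \left(-7\right)^{3} + 25 = -343 + 25 = -318$)
$a^{3} = \left(-318\right)^{3} = -32157432$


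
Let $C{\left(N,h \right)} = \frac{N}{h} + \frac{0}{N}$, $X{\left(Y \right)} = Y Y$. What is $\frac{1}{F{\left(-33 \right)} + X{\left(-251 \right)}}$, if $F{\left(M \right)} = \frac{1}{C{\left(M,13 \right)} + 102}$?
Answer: $\frac{1293}{81460306} \approx 1.5873 \cdot 10^{-5}$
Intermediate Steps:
$X{\left(Y \right)} = Y^{2}$
$C{\left(N,h \right)} = \frac{N}{h}$ ($C{\left(N,h \right)} = \frac{N}{h} + 0 = \frac{N}{h}$)
$F{\left(M \right)} = \frac{1}{102 + \frac{M}{13}}$ ($F{\left(M \right)} = \frac{1}{\frac{M}{13} + 102} = \frac{1}{102 + \frac{M}{13}}$)
$\frac{1}{F{\left(-33 \right)} + X{\left(-251 \right)}} = \frac{1}{\frac{13}{1326 - 33} + \left(-251\right)^{2}} = \frac{1}{\frac{13}{1293} + 63001} = \frac{1}{\frac{81460306}{1293}} = \frac{1293}{81460306}$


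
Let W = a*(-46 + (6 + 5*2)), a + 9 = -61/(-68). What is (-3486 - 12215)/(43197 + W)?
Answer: -533834/1476963 ≈ -0.36144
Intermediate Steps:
a = -551/68 (a = -9 - 61/(-68) = -9 - 61*(-1/68) = -9 + 61/68 = -551/68 ≈ -8.1029)
W = 8265/34 (W = -551*(-46 + (6 + 5*2))/68 = -551*(-46 + (6 + 10))/68 = -551*(-46 + 16)/68 = -551/68*(-30) = 8265/34 ≈ 243.09)
(-3486 - 12215)/(43197 + W) = (-3486 - 12215)/(43197 + 8265/34) = -15701/1476963/34 = -15701*34/1476963 = -533834/1476963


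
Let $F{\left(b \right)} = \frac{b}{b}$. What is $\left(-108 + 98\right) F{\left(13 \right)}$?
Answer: $-10$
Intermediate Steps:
$F{\left(b \right)} = 1$
$\left(-108 + 98\right) F{\left(13 \right)} = \left(-108 + 98\right) 1 = \left(-10\right) 1 = -10$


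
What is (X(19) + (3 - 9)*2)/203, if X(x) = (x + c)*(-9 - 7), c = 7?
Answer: -428/203 ≈ -2.1084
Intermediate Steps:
X(x) = -112 - 16*x (X(x) = (x + 7)*(-9 - 7) = (7 + x)*(-16) = -112 - 16*x)
(X(19) + (3 - 9)*2)/203 = ((-112 - 16*19) + (3 - 9)*2)/203 = ((-112 - 304) - 6*2)/203 = (-416 - 12)/203 = (1/203)*(-428) = -428/203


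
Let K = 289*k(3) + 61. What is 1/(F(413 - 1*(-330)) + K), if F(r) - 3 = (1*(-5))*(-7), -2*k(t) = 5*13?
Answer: -2/18587 ≈ -0.00010760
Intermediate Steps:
k(t) = -65/2 (k(t) = -5*13/2 = -1/2*65 = -65/2)
F(r) = 38 (F(r) = 3 + (1*(-5))*(-7) = 3 - 5*(-7) = 3 + 35 = 38)
K = -18663/2 (K = 289*(-65/2) + 61 = -18785/2 + 61 = -18663/2 ≈ -9331.5)
1/(F(413 - 1*(-330)) + K) = 1/(38 - 18663/2) = 1/(-18587/2) = -2/18587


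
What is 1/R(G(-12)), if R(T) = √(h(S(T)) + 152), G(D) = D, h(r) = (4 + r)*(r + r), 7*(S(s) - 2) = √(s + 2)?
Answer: 7/(2*√(2151 + 28*I*√10)) ≈ 0.075418 - 0.0015516*I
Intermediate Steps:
S(s) = 2 + √(2 + s)/7 (S(s) = 2 + √(s + 2)/7 = 2 + √(2 + s)/7)
h(r) = 2*r*(4 + r) (h(r) = (4 + r)*(2*r) = 2*r*(4 + r))
R(T) = √(152 + 2*(2 + √(2 + T)/7)*(6 + √(2 + T)/7)) (R(T) = √(2*(2 + √(2 + T)/7)*(4 + (2 + √(2 + T)/7)) + 152) = √(2*(2 + √(2 + T)/7)*(6 + √(2 + T)/7) + 152) = √(152 + 2*(2 + √(2 + T)/7)*(6 + √(2 + T)/7)))
1/R(G(-12)) = 1/(√(8628 + 2*(-12) + 112*√(2 - 12))/7) = 1/(√(8628 - 24 + 112*√(-10))/7) = 1/(√(8628 - 24 + 112*(I*√10))/7) = 1/(√(8628 - 24 + 112*I*√10)/7) = 1/(√(8604 + 112*I*√10)/7) = 7/√(8604 + 112*I*√10)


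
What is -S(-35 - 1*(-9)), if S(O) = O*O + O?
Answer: -650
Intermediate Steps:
S(O) = O + O² (S(O) = O² + O = O + O²)
-S(-35 - 1*(-9)) = -(-35 - 1*(-9))*(1 + (-35 - 1*(-9))) = -(-35 + 9)*(1 + (-35 + 9)) = -(-26)*(1 - 26) = -(-26)*(-25) = -1*650 = -650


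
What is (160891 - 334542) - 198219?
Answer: -371870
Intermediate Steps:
(160891 - 334542) - 198219 = -173651 - 198219 = -371870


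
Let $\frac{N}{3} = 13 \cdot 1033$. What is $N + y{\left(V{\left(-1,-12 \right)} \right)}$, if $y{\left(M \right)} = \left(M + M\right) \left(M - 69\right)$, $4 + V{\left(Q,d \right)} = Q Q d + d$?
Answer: $45719$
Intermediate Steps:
$V{\left(Q,d \right)} = -4 + d + d Q^{2}$ ($V{\left(Q,d \right)} = -4 + \left(Q Q d + d\right) = -4 + \left(Q^{2} d + d\right) = -4 + \left(d Q^{2} + d\right) = -4 + \left(d + d Q^{2}\right) = -4 + d + d Q^{2}$)
$y{\left(M \right)} = 2 M \left(-69 + M\right)$
$N = 40287$ ($N = 3 \cdot 13 \cdot 1033 = 3 \cdot 13429 = 40287$)
$N + y{\left(V{\left(-1,-12 \right)} \right)} = 40287 + 2 \left(-4 - 12 - 12 \left(-1\right)^{2}\right) \left(-69 - \left(16 + 12\right)\right) = 40287 + 2 \left(-4 - 12 - 12\right) \left(-69 - 28\right) = 40287 + 2 \left(-28\right) \left(-69 - 28\right) = 40287 + 2 \left(-28\right) \left(-97\right) = 40287 + 5432 = 45719$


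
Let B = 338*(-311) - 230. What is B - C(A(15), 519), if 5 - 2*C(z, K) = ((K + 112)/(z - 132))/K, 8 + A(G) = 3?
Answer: -7490736917/71103 ≈ -1.0535e+5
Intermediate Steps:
A(G) = -5 (A(G) = -8 + 3 = -5)
C(z, K) = 5/2 - (112 + K)/(2*K*(-132 + z)) (C(z, K) = 5/2 - (K + 112)/(z - 132)/(2*K) = 5/2 - (112 + K)/(-132 + z)/(2*K) = 5/2 - (112 + K)/(2*K*(-132 + z)))
B = -105348 (B = -105118 - 230 = -105348)
B - C(A(15), 519) = -105348 - (-112 - 661*519 + 5*519*(-5))/(2*519*(-132 - 5)) = -105348 - (-112 - 343059 - 12975)/(2*519*(-137)) = -105348 - (-1)*(-356146)/(2*519*137) = -105348 - 1*178073/71103 = -105348 - 178073/71103 = -7490736917/71103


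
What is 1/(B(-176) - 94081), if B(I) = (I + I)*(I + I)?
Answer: 1/29823 ≈ 3.3531e-5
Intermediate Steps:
B(I) = 4*I² (B(I) = (2*I)*(2*I) = 4*I²)
1/(B(-176) - 94081) = 1/(4*(-176)² - 94081) = 1/(4*30976 - 94081) = 1/(123904 - 94081) = 1/29823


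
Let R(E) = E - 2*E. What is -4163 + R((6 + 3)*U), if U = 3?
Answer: -4190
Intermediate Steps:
R(E) = -E
-4163 + R((6 + 3)*U) = -4163 - (6 + 3)*3 = -4163 - 9*3 = -4163 - 1*27 = -4163 - 27 = -4190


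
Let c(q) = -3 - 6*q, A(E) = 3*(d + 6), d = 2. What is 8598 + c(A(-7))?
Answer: 8451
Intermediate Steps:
A(E) = 24 (A(E) = 3*(2 + 6) = 3*8 = 24)
8598 + c(A(-7)) = 8598 + (-3 - 6*24) = 8598 + (-3 - 144) = 8598 - 147 = 8451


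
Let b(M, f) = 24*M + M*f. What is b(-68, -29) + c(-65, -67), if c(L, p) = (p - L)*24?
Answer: 292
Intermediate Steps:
c(L, p) = -24*L + 24*p
b(-68, -29) + c(-65, -67) = -68*(24 - 29) + (-24*(-65) + 24*(-67)) = -68*(-5) + (1560 - 1608) = 340 - 48 = 292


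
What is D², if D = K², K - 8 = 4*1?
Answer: 20736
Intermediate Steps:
K = 12 (K = 8 + 4*1 = 8 + 4 = 12)
D = 144 (D = 12² = 144)
D² = 144² = 20736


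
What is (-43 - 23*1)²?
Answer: 4356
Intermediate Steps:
(-43 - 23*1)² = (-43 - 23)² = (-66)² = 4356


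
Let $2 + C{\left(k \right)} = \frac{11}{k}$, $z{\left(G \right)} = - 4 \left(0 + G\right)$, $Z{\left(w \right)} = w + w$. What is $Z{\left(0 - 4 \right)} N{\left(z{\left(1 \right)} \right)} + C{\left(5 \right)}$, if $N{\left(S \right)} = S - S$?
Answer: $\frac{1}{5} \approx 0.2$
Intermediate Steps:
$Z{\left(w \right)} = 2 w$
$z{\left(G \right)} = - 4 G$
$N{\left(S \right)} = 0$
$C{\left(k \right)} = -2 + \frac{11}{k}$
$Z{\left(0 - 4 \right)} N{\left(z{\left(1 \right)} \right)} + C{\left(5 \right)} = 2 \left(0 - 4\right) 0 - \left(2 - \frac{11}{5}\right) = 2 \left(-4\right) 0 + \left(-2 + 11 \cdot \frac{1}{5}\right) = \left(-8\right) 0 + \left(-2 + \frac{11}{5}\right) = 0 + \frac{1}{5} = \frac{1}{5}$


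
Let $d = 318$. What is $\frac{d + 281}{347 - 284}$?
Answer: $\frac{599}{63} \approx 9.5079$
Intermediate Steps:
$\frac{d + 281}{347 - 284} = \frac{318 + 281}{347 - 284} = \frac{599}{63}$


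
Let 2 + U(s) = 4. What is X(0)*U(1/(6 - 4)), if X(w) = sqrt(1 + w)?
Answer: 2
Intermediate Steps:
U(s) = 2 (U(s) = -2 + 4 = 2)
X(0)*U(1/(6 - 4)) = sqrt(1 + 0)*2 = sqrt(1)*2 = 1*2 = 2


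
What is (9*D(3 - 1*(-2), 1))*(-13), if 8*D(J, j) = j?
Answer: -117/8 ≈ -14.625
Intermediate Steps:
D(J, j) = j/8
(9*D(3 - 1*(-2), 1))*(-13) = (9*((⅛)*1))*(-13) = (9*(⅛))*(-13) = (9/8)*(-13) = -117/8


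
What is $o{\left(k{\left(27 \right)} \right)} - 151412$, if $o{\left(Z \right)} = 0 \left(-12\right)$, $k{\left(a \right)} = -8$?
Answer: $-151412$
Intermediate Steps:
$o{\left(Z \right)} = 0$
$o{\left(k{\left(27 \right)} \right)} - 151412 = 0 - 151412 = -151412$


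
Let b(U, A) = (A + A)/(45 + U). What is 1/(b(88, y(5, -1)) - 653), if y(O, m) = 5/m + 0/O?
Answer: -133/86859 ≈ -0.0015312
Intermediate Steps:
y(O, m) = 5/m (y(O, m) = 5/m + 0 = 5/m)
b(U, A) = 2*A/(45 + U) (b(U, A) = (2*A)/(45 + U) = 2*A/(45 + U))
1/(b(88, y(5, -1)) - 653) = 1/(2*(5/(-1))/(45 + 88) - 653) = 1/(2*(5*(-1))/133 - 653) = 1/(2*(-5)*(1/133) - 653) = 1/(-10/133 - 653) = 1/(-86859/133) = -133/86859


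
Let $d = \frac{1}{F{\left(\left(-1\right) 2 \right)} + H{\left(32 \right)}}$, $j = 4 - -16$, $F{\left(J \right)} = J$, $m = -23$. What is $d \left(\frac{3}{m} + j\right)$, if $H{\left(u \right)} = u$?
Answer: $\frac{457}{690} \approx 0.66232$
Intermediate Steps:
$j = 20$ ($j = 4 + 16 = 20$)
$d = \frac{1}{30}$ ($d = \frac{1}{\left(-1\right) 2 + 32} = \frac{1}{-2 + 32} = \frac{1}{30} \approx 0.033333$)
$d \left(\frac{3}{m} + j\right) = \frac{\frac{3}{-23} + 20}{30} = \frac{3 \left(- \frac{1}{23}\right) + 20}{30} = \frac{- \frac{3}{23} + 20}{30} = \frac{1}{30} \cdot \frac{457}{23} = \frac{457}{690}$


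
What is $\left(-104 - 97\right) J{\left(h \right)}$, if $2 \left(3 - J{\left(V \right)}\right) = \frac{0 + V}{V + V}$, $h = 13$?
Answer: $- \frac{2211}{4} \approx -552.75$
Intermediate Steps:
$J{\left(V \right)} = \frac{11}{4}$ ($J{\left(V \right)} = 3 - \frac{\left(0 + V\right) \frac{1}{V + V}}{2} = 3 - \frac{V \frac{1}{2 V}}{2} = 3 - \frac{1}{4} = \frac{11}{4}$)
$\left(-104 - 97\right) J{\left(h \right)} = \left(-104 - 97\right) \frac{11}{4} = \left(-201\right) \frac{11}{4} = - \frac{2211}{4}$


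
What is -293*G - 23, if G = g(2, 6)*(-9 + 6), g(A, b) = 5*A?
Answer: 8767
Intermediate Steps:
G = -30 (G = (5*2)*(-9 + 6) = 10*(-3) = -30)
-293*G - 23 = -293*(-30) - 23 = 8790 - 23 = 8767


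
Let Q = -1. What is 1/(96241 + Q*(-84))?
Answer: 1/96325 ≈ 1.0382e-5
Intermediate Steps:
1/(96241 + Q*(-84)) = 1/(96241 - 1*(-84)) = 1/(96241 + 84) = 1/96325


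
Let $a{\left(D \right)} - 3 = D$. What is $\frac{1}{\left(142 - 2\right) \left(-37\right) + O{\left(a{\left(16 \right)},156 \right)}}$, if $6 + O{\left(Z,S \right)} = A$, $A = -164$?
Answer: $- \frac{1}{5350} \approx -0.00018692$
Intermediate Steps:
$a{\left(D \right)} = 3 + D$
$O{\left(Z,S \right)} = -170$ ($O{\left(Z,S \right)} = -6 - 164 = -170$)
$\frac{1}{\left(142 - 2\right) \left(-37\right) + O{\left(a{\left(16 \right)},156 \right)}} = \frac{1}{\left(142 - 2\right) \left(-37\right) - 170} = \frac{1}{140 \left(-37\right) - 170} = \frac{1}{-5180 - 170} = \frac{1}{-5350} = - \frac{1}{5350}$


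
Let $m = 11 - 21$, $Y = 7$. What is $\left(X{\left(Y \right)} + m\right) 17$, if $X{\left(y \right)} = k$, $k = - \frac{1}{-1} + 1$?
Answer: $-136$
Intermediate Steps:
$m = -10$
$k = 2$ ($k = \left(-1\right) \left(-1\right) + 1 = 1 + 1 = 2$)
$X{\left(y \right)} = 2$
$\left(X{\left(Y \right)} + m\right) 17 = \left(2 - 10\right) 17 = \left(-8\right) 17 = -136$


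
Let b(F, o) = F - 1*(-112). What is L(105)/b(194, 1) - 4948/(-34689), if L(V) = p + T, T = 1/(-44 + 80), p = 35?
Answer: 32749999/127378008 ≈ 0.25711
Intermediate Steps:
T = 1/36 ≈ 0.027778
b(F, o) = 112 + F (b(F, o) = F + 112 = 112 + F)
L(V) = 1261/36 (L(V) = 35 + 1/36 = 1261/36)
L(105)/b(194, 1) - 4948/(-34689) = 1261/(36*(112 + 194)) - 4948/(-34689) = (1261/36)/306 - 4948*(-1/34689) = (1261/36)*(1/306) + 4948/34689 = 1261/11016 + 4948/34689 = 32749999/127378008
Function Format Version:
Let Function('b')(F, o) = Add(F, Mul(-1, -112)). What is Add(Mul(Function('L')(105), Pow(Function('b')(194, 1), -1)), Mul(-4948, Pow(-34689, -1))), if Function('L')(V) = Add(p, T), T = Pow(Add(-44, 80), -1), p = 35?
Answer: Rational(32749999, 127378008) ≈ 0.25711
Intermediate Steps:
T = Rational(1, 36) (T = Pow(36, -1) = Rational(1, 36) ≈ 0.027778)
Function('b')(F, o) = Add(112, F) (Function('b')(F, o) = Add(F, 112) = Add(112, F))
Function('L')(V) = Rational(1261, 36) (Function('L')(V) = Add(35, Rational(1, 36)) = Rational(1261, 36))
Add(Mul(Function('L')(105), Pow(Function('b')(194, 1), -1)), Mul(-4948, Pow(-34689, -1))) = Add(Mul(Rational(1261, 36), Pow(Add(112, 194), -1)), Mul(-4948, Pow(-34689, -1))) = Add(Mul(Rational(1261, 36), Pow(306, -1)), Mul(-4948, Rational(-1, 34689))) = Add(Mul(Rational(1261, 36), Rational(1, 306)), Rational(4948, 34689)) = Add(Rational(1261, 11016), Rational(4948, 34689)) = Rational(32749999, 127378008)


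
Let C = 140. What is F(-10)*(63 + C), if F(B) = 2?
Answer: 406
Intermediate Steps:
F(-10)*(63 + C) = 2*(63 + 140) = 2*203 = 406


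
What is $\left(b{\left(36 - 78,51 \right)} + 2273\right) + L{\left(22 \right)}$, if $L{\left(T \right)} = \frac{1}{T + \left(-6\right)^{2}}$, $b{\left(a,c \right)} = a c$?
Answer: $\frac{7599}{58} \approx 131.02$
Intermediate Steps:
$L{\left(T \right)} = \frac{1}{36 + T}$ ($L{\left(T \right)} = \frac{1}{T + 36} = \frac{1}{36 + T}$)
$\left(b{\left(36 - 78,51 \right)} + 2273\right) + L{\left(22 \right)} = \left(\left(36 - 78\right) 51 + 2273\right) + \frac{1}{36 + 22} = \left(\left(-42\right) 51 + 2273\right) + \frac{1}{58} = \left(-2142 + 2273\right) + \frac{1}{58} = 131 + \frac{1}{58} = \frac{7599}{58}$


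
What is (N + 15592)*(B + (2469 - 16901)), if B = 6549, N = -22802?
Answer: 56836430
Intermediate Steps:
(N + 15592)*(B + (2469 - 16901)) = (-22802 + 15592)*(6549 + (2469 - 16901)) = -7210*(6549 - 14432) = -7210*(-7883) = 56836430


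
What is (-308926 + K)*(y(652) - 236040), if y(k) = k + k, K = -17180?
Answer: 76548818016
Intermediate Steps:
y(k) = 2*k
(-308926 + K)*(y(652) - 236040) = (-308926 - 17180)*(2*652 - 236040) = -326106*(1304 - 236040) = -326106*(-234736) = 76548818016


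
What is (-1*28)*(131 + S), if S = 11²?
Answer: -7056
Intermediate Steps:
S = 121
(-1*28)*(131 + S) = (-1*28)*(131 + 121) = -28*252 = -7056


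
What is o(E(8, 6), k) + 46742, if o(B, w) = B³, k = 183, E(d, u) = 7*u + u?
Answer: 157334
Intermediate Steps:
E(d, u) = 8*u
o(E(8, 6), k) + 46742 = (8*6)³ + 46742 = 48³ + 46742 = 110592 + 46742 = 157334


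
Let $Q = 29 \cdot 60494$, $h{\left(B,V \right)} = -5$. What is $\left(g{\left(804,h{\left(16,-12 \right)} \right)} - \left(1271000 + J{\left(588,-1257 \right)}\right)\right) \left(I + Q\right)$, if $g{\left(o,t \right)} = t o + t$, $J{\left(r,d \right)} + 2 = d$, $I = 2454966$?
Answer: $-5361653033672$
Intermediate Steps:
$J{\left(r,d \right)} = -2 + d$
$g{\left(o,t \right)} = t + o t$ ($g{\left(o,t \right)} = o t + t = t + o t$)
$Q = 1754326$
$\left(g{\left(804,h{\left(16,-12 \right)} \right)} - \left(1271000 + J{\left(588,-1257 \right)}\right)\right) \left(I + Q\right) = \left(- 5 \left(1 + 804\right) + \left(158875 \left(-8\right) - \left(-2 - 1257\right)\right)\right) \left(2454966 + 1754326\right) = \left(\left(-5\right) 805 - 1269741\right) 4209292 = \left(-4025 + \left(-1271000 + 1259\right)\right) 4209292 = \left(-4025 - 1269741\right) 4209292 = \left(-1273766\right) 4209292 = -5361653033672$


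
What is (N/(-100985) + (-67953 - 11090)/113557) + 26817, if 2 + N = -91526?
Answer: 307527797585706/11467553645 ≈ 26817.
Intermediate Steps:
N = -91528 (N = -2 - 91526 = -91528)
(N/(-100985) + (-67953 - 11090)/113557) + 26817 = (-91528/(-100985) + (-67953 - 11090)/113557) + 26817 = (-91528*(-1/100985) - 79043*1/113557) + 26817 = (91528/100985 - 79043/113557) + 26817 = 2411487741/11467553645 + 26817 = 307527797585706/11467553645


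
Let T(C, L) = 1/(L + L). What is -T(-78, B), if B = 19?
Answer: -1/38 ≈ -0.026316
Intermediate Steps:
T(C, L) = 1/(2*L)
-T(-78, B) = -1/(2*19) = -1*1/38 = -1/38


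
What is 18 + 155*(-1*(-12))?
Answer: 1878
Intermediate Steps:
18 + 155*(-1*(-12)) = 18 + 155*12 = 18 + 1860 = 1878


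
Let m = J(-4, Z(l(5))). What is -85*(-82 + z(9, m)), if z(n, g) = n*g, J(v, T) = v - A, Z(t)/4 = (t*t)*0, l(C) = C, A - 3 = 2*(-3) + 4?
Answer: 10795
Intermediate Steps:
A = 1 (A = 3 + (2*(-3) + 4) = 3 + (-6 + 4) = 3 - 2 = 1)
Z(t) = 0 (Z(t) = 4*((t*t)*0) = 4*(t²*0) = 4*0 = 0)
J(v, T) = -1 + v (J(v, T) = v - 1*1 = v - 1 = -1 + v)
m = -5 (m = -1 - 4 = -5)
z(n, g) = g*n
-85*(-82 + z(9, m)) = -85*(-82 - 5*9) = -85*(-82 - 45) = -85*(-127) = 10795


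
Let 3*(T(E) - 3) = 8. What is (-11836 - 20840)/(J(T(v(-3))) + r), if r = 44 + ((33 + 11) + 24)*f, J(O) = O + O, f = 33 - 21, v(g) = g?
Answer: -49014/1307 ≈ -37.501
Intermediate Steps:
T(E) = 17/3 (T(E) = 3 + (⅓)*8 = 3 + 8/3 = 17/3)
f = 12
J(O) = 2*O
r = 860 (r = 44 + ((33 + 11) + 24)*12 = 44 + (44 + 24)*12 = 44 + 68*12 = 44 + 816 = 860)
(-11836 - 20840)/(J(T(v(-3))) + r) = (-11836 - 20840)/(2*(17/3) + 860) = -32676/(34/3 + 860) = -32676/2614/3 = -32676*3/2614 = -49014/1307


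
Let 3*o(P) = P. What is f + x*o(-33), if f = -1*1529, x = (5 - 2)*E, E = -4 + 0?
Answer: -1397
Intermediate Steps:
E = -4
x = -12 (x = (5 - 2)*(-4) = 3*(-4) = -12)
o(P) = P/3
f = -1529
f + x*o(-33) = -1529 - 4*(-33) = -1529 - 12*(-11) = -1529 + 132 = -1397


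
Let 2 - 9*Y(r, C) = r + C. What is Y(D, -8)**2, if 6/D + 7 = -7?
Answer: 5329/3969 ≈ 1.3427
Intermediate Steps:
D = -3/7 (D = 6/(-7 - 7) = 6/(-14) = 6*(-1/14) = -3/7 ≈ -0.42857)
Y(r, C) = 2/9 - C/9 - r/9 (Y(r, C) = 2/9 - (r + C)/9 = 2/9 - (C + r)/9 = 2/9 + (-C/9 - r/9) = 2/9 - C/9 - r/9)
Y(D, -8)**2 = (2/9 - 1/9*(-8) - 1/9*(-3/7))**2 = (2/9 + 8/9 + 1/21)**2 = (73/63)**2 = 5329/3969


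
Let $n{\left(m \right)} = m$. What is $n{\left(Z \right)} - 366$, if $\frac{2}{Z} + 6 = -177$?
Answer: $- \frac{66980}{183} \approx -366.01$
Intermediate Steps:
$Z = - \frac{2}{183}$ ($Z = \frac{2}{-6 - 177} = \frac{2}{-183} = 2 \left(- \frac{1}{183}\right) = - \frac{2}{183} \approx -0.010929$)
$n{\left(Z \right)} - 366 = - \frac{2}{183} - 366 = - \frac{66980}{183}$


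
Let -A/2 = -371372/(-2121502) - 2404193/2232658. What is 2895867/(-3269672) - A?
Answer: -548005007285683287/203777506674658952 ≈ -2.6892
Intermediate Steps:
A = 2135676795555/1184147103079 (A = -2*(-371372/(-2121502) - 2404193/2232658) = -2*(-371372*(-1/2121502) - 2404193*1/2232658) = -2*(185686/1060751 - 2404193/2232658) = -2*(-2135676795555/2368294206158) = 2135676795555/1184147103079 ≈ 1.8036)
2895867/(-3269672) - A = 2895867/(-3269672) - 1*2135676795555/1184147103079 = 2895867*(-1/3269672) - 2135676795555/1184147103079 = -2895867/3269672 - 2135676795555/1184147103079 = -548005007285683287/203777506674658952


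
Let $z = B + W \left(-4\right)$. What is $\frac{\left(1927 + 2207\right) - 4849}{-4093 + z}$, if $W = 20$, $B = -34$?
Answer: $\frac{715}{4207} \approx 0.16995$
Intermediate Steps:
$z = -114$ ($z = -34 + 20 \left(-4\right) = -34 - 80 = -114$)
$\frac{\left(1927 + 2207\right) - 4849}{-4093 + z} = \frac{\left(1927 + 2207\right) - 4849}{-4093 - 114} = \frac{4134 - 4849}{-4207} = \left(-715\right) \left(- \frac{1}{4207}\right) = \frac{715}{4207}$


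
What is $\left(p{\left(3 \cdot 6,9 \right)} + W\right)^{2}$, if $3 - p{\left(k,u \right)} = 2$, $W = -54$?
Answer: $2809$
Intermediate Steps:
$p{\left(k,u \right)} = 1$ ($p{\left(k,u \right)} = 3 - 2 = 1$)
$\left(p{\left(3 \cdot 6,9 \right)} + W\right)^{2} = \left(1 - 54\right)^{2} = \left(-53\right)^{2} = 2809$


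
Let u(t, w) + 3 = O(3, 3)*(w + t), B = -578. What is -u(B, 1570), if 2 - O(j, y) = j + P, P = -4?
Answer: -2973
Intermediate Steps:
O(j, y) = 6 - j (O(j, y) = 2 - (j - 4) = 2 - (-4 + j) = 2 + (4 - j) = 6 - j)
u(t, w) = -3 + 3*t + 3*w (u(t, w) = -3 + (6 - 1*3)*(w + t) = -3 + (6 - 3)*(t + w) = -3 + 3*(t + w) = -3 + (3*t + 3*w) = -3 + 3*t + 3*w)
-u(B, 1570) = -(-3 + 3*(-578) + 3*1570) = -(-3 - 1734 + 4710) = -1*2973 = -2973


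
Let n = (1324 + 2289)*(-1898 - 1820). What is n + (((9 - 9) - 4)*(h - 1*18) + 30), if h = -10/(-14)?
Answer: -94031244/7 ≈ -1.3433e+7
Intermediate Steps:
h = 5/7 (h = -10*(-1/14) = 5/7 ≈ 0.71429)
n = -13433134 (n = 3613*(-3718) = -13433134)
n + (((9 - 9) - 4)*(h - 1*18) + 30) = -13433134 + (((9 - 9) - 4)*(5/7 - 1*18) + 30) = -13433134 + ((0 - 4)*(5/7 - 18) + 30) = -13433134 + (-4*(-121/7) + 30) = -13433134 + (484/7 + 30) = -13433134 + 694/7 = -94031244/7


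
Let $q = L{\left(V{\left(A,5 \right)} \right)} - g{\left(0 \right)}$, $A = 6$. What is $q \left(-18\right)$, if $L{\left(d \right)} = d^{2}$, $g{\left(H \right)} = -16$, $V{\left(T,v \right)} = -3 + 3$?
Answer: $-288$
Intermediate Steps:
$V{\left(T,v \right)} = 0$
$q = 16$ ($q = 0^{2} - -16 = 0 + 16 = 16$)
$q \left(-18\right) = 16 \left(-18\right) = -288$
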